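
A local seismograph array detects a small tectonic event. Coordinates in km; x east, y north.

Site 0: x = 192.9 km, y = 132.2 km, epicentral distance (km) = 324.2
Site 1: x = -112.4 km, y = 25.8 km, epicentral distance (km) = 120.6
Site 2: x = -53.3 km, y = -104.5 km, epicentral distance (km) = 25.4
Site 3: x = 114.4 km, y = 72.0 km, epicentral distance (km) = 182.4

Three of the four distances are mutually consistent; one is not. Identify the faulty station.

Solve using three stations at a time. Using Site 0, Site 1, Site 2 (subtract circle equations pairwise → linear system) gives (x, y) ≈ (-53.0, -79.1).
Distances from that point to each station vs reported:
  Site 0: calculated 324.2 vs reported 324.2 → residual 0.0 km
  Site 1: calculated 120.6 vs reported 120.6 → residual 0.0 km
  Site 2: calculated 25.4 vs reported 25.4 → residual 0.0 km
  Site 3: calculated 225.5 vs reported 182.4 → residual 43.1 km
Site 0, Site 1, Site 2 are mutually consistent (residuals ≈ 0); Site 3 is off by 43.1 km.

Site 3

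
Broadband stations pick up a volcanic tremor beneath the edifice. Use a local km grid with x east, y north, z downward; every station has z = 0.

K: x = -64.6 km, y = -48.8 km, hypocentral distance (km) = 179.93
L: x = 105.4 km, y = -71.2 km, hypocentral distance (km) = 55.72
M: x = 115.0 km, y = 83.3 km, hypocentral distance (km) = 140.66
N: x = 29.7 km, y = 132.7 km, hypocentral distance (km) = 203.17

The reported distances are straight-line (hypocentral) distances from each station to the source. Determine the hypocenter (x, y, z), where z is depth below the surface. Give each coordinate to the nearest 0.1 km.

Each station gives a sphere (x−x_i)² + (y−y_i)² + z² = d_i² (stations at z=0).
Subtracting the K sphere from L and M: z² cancels, leaving linear equations in x and y:
340.0 x − 44.8 y = 38894.09
359.2 x + 264.2 y = 26198.86
Solving: x ≈ 108.096, y ≈ -47.802 km (keep extra digits for the depth step; rounded: 108.1, -47.8).
Then from the K sphere: z² = 179.93² − (x + 64.6)² − (y + 48.8)² with x = 108.096, y = -47.802, so z ≈ 50.497 ≈ 50.5 km.
Check against N (with the unrounded solution): distance 203.17 ≈ 203.17 km. ✓

(108.1, -47.8, 50.5)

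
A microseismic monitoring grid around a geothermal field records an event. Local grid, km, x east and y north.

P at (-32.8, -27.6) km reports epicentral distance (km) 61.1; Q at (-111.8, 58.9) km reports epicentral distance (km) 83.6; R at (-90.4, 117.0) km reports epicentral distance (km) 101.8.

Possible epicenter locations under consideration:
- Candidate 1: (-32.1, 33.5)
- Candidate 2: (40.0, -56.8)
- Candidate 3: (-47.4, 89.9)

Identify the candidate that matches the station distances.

For each candidate, compare |candidate − station| to the reported distance:
Candidate 1: residuals P 0.0, Q 0.0, R 0.0 → max 0.0 km
Candidate 2: residuals P 17.3, Q 107.3, R 115.5 → max 115.5 km
Candidate 3: residuals P 57.3, Q 12.1, R 51.0 → max 57.3 km
Only Candidate 1 has all residuals ≈ 0.

Candidate 1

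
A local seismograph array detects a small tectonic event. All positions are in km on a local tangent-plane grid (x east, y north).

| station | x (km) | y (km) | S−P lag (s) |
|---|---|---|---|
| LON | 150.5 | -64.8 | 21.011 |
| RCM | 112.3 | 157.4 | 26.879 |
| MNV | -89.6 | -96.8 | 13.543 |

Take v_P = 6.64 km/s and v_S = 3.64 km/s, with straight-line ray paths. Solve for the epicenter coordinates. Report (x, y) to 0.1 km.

x ≈ -12.6 km, y ≈ -19.5 km

Distance from S−P lag: d = Δt · v_P v_S / (v_P − v_S) = Δt · (6.64·3.64)/(6.64−3.64) ≈ 8.0565·Δt.
So d_LON = 169.28, d_RCM = 216.55, d_MNV = 109.11 km.
Circle about each station: (x − 150.5)² + (y + 64.8)² = 169.28²; (x − 112.3)² + (y − 157.4)² = 216.55²; (x + 89.6)² + (y + 96.8)² = 109.11².
Subtracting the LON equation from the RCM and MNV equations removes the quadratic terms:
-76.4 x + 444.4 y = -7701.42
-480.2 x − 64.0 y = 7299.84
Solving the 2×2 system: x ≈ -12.6, y ≈ -19.5 km.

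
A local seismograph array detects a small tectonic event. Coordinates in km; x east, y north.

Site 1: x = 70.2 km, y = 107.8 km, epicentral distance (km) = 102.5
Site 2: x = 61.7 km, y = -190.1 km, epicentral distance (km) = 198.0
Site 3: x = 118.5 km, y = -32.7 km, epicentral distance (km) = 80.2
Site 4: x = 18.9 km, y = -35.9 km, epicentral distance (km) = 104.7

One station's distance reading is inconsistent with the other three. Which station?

Solve using three stations at a time. Using Site 1, Site 2, Site 3 (subtract circle equations pairwise → linear system) gives (x, y) ≈ (49.1, 7.5).
Distances from that point to each station vs reported:
  Site 1: calculated 102.5 vs reported 102.5 → residual 0.0 km
  Site 2: calculated 198.0 vs reported 198.0 → residual 0.0 km
  Site 3: calculated 80.2 vs reported 80.2 → residual 0.0 km
  Site 4: calculated 52.9 vs reported 104.7 → residual 51.8 km
Site 1, Site 2, Site 3 are mutually consistent (residuals ≈ 0); Site 4 is off by 51.8 km.

Site 4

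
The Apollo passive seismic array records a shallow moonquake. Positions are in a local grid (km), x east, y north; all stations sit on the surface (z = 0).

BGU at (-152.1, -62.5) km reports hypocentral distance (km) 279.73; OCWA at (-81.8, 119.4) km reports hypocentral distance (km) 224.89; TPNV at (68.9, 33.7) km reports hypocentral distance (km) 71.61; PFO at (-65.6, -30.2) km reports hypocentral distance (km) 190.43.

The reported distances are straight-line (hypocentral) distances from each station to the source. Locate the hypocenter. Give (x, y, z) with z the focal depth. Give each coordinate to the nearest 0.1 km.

Each station gives a sphere (x−x_i)² + (y−y_i)² + z² = d_i² (stations at z=0).
Subtracting the BGU sphere from OCWA and TPNV: z² cancels, leaving linear equations in x and y:
140.6 x + 363.8 y = 21580.30
442.0 x + 192.4 y = 51963.12
Solving: x ≈ 110.298, y ≈ 16.692 km (keep extra digits for the depth step; rounded: 110.3, 16.7).
Then from the BGU sphere: z² = 279.73² − (x + 152.1)² − (y + 62.5)² with x = 110.298, y = 16.692, so z ≈ 55.900 ≈ 55.9 km.
Check against PFO (with the unrounded solution): distance 190.43 ≈ 190.43 km. ✓

x ≈ 110.3 km, y ≈ 16.7 km, depth ≈ 55.9 km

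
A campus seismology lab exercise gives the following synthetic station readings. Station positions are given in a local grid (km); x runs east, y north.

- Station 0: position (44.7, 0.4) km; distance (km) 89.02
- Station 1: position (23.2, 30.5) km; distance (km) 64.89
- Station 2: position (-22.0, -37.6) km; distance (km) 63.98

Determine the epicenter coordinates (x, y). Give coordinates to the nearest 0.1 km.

Circle about each station: (x − 44.7)² + (y − 0.4)² = 89.02²; (x − 23.2)² + (y − 30.5)² = 64.89²; (x + 22.0)² + (y + 37.6)² = 63.98².
Subtracting pairs of circle equations eliminates x²+y² and gives linear equations (the radical axes):
-43.0 x + 60.2 y = 3184.09
-133.4 x − 76.0 y = 3730.63
Solving the 2×2 system: x ≈ -41.3, y ≈ 23.4 km.
Check against Station 0 (with the unrounded x, y): √((x − 44.7)²+(y − 0.4)²) = 89.02 ≈ 89.02 km. ✓

(-41.3, 23.4)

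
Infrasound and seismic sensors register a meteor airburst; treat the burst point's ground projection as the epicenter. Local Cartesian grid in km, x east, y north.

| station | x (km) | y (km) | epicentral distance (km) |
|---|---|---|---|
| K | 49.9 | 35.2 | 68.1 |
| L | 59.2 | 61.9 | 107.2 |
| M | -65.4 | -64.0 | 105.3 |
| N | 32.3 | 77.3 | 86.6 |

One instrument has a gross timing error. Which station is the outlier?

K

Solve using three stations at a time. Using L, M, N (subtract circle equations pairwise → linear system) gives (x, y) ≈ (-45.7, 39.5).
Distances from that point to each station vs reported:
  K: calculated 95.7 vs reported 68.1 → residual 27.6 km
  L: calculated 107.3 vs reported 107.2 → residual 0.1 km
  M: calculated 105.4 vs reported 105.3 → residual 0.1 km
  N: calculated 86.7 vs reported 86.6 → residual 0.1 km
L, M, N are mutually consistent (residuals ≈ 0); K is off by 27.6 km.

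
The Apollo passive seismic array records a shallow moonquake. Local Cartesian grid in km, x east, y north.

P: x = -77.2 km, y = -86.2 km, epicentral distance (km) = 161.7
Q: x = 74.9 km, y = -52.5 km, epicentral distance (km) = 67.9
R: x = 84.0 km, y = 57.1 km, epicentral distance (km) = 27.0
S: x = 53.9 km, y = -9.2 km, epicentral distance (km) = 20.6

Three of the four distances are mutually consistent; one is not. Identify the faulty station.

Solve using three stations at a time. Using P, Q, S (subtract circle equations pairwise → linear system) gives (x, y) ≈ (51.8, 11.4).
Distances from that point to each station vs reported:
  P: calculated 161.7 vs reported 161.7 → residual 0.0 km
  Q: calculated 67.9 vs reported 67.9 → residual 0.0 km
  R: calculated 56.0 vs reported 27.0 → residual 29.0 km
  S: calculated 20.7 vs reported 20.6 → residual 0.1 km
P, Q, S are mutually consistent (residuals ≈ 0); R is off by 29.0 km.

R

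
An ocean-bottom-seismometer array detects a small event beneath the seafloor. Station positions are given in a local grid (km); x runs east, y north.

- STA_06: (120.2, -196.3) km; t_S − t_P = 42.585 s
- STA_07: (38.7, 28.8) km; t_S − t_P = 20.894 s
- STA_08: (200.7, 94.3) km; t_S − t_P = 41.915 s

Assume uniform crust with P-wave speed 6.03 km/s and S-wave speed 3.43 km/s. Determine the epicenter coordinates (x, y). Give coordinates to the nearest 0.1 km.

x ≈ -127.4 km, y ≈ 34.9 km

Distance from S−P lag: d = Δt · v_P v_S / (v_P − v_S) = Δt · (6.03·3.43)/(6.03−3.43) ≈ 7.9550·Δt.
So d_STA_06 = 338.76, d_STA_07 = 166.21, d_STA_08 = 333.43 km.
Circle about each station: (x − 120.2)² + (y + 196.3)² = 338.76²; (x − 38.7)² + (y − 28.8)² = 166.21²; (x − 200.7)² + (y − 94.3)² = 333.43².
Subtracting the STA_06 equation from the STA_07 and STA_08 equations removes the quadratic terms:
-163.0 x + 450.2 y = 36477.97
161.0 x + 581.2 y = -225.98
Solving the 2×2 system: x ≈ -127.4, y ≈ 34.9 km.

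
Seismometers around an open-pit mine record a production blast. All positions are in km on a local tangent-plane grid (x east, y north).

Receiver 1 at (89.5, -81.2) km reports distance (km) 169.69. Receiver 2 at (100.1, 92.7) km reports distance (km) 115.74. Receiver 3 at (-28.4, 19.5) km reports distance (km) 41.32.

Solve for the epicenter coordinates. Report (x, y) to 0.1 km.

Circle about each station: (x − 89.5)² + (y + 81.2)² = 169.69²; (x − 100.1)² + (y − 92.7)² = 115.74²; (x + 28.4)² + (y − 19.5)² = 41.32².
Subtracting pairs of circle equations eliminates x²+y² and gives linear equations (the radical axes):
21.2 x + 347.8 y = 19408.56
-235.8 x + 201.4 y = 13670.47
Solving the 2×2 system: x ≈ -9.8, y ≈ 56.4 km.

(-9.8, 56.4)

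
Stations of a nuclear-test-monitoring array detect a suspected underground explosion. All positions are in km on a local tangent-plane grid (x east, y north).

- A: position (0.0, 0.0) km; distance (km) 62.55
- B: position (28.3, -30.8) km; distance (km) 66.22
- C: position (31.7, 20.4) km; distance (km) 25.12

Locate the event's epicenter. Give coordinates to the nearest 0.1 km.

(55.0, 29.8)

Circle about each station: x² + y² = 62.55²; (x − 28.3)² + (y + 30.8)² = 66.22²; (x − 31.7)² + (y − 20.4)² = 25.12².
Subtracting the A equation from the B and C equations removes the quadratic terms:
56.6 x − 61.6 y = 1276.94
63.4 x + 40.8 y = 4702.54
Solving the 2×2 system: x ≈ 55.0, y ≈ 29.8 km.
Check against A (with the unrounded x, y): √(x²+y²) = 62.55 ≈ 62.55 km. ✓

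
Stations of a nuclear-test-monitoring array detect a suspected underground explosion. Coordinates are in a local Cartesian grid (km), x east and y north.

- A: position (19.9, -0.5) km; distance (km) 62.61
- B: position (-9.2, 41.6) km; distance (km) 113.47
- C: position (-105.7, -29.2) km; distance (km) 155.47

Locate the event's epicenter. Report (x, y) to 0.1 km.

Circle about each station: (x − 19.9)² + (y + 0.5)² = 62.61²; (x + 9.2)² + (y − 41.6)² = 113.47²; (x + 105.7)² + (y + 29.2)² = 155.47².
Subtracting the A equation from the B and C equations removes the quadratic terms:
-58.2 x + 84.2 y = -7536.49
-251.2 x − 57.4 y = -8622.04
Solving the 2×2 system: x ≈ 47.3, y ≈ -56.8 km.

x ≈ 47.3 km, y ≈ -56.8 km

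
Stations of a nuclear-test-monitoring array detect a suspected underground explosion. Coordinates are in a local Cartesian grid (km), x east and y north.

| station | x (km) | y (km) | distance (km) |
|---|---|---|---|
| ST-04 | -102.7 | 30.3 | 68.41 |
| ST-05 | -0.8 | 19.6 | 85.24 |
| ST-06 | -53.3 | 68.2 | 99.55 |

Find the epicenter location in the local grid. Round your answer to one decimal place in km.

(-70.2, -29.9)

Circle about each station: (x + 102.7)² + (y − 30.3)² = 68.41²; (x + 0.8)² + (y − 19.6)² = 85.24²; (x + 53.3)² + (y − 68.2)² = 99.55².
Subtracting the ST-04 equation from the ST-05 and ST-06 equations removes the quadratic terms:
203.8 x − 21.4 y = -13666.51
98.8 x + 75.8 y = -9203.52
Solving the 2×2 system: x ≈ -70.2, y ≈ -29.9 km.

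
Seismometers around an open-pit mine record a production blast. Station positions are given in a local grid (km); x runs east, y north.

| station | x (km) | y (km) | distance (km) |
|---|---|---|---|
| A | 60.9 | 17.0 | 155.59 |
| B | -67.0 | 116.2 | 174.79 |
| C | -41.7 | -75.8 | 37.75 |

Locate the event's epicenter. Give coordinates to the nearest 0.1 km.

Circle about each station: (x − 60.9)² + (y − 17.0)² = 155.59²; (x + 67.0)² + (y − 116.2)² = 174.79²; (x + 41.7)² + (y + 75.8)² = 37.75².
Subtracting the A equation from the B and C equations removes the quadratic terms:
-255.8 x + 198.4 y = 7650.33
-205.2 x − 185.6 y = 26269.91
Solving the 2×2 system: x ≈ -75.2, y ≈ -58.4 km.

x ≈ -75.2 km, y ≈ -58.4 km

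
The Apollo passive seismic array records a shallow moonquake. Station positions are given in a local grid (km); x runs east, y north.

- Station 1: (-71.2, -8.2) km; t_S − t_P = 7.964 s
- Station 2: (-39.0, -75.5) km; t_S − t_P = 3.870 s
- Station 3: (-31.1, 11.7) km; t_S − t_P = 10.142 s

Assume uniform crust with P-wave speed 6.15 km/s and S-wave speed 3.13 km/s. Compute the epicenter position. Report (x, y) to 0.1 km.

(-44.7, -51.5)

Distance from S−P lag: d = Δt · v_P v_S / (v_P − v_S) = Δt · (6.15·3.13)/(6.15−3.13) ≈ 6.3740·Δt.
So d_Station 1 = 50.76, d_Station 2 = 24.67, d_Station 3 = 64.65 km.
Circle about each station: (x + 71.2)² + (y + 8.2)² = 50.76²; (x + 39.0)² + (y + 75.5)² = 24.67²; (x + 31.1)² + (y − 11.7)² = 64.65².
Subtracting pairs of circle equations eliminates x²+y² and gives linear equations (the radical axes):
64.4 x − 134.6 y = 4052.54
80.2 x + 39.8 y = -5635.62
Solving the 2×2 system: x ≈ -44.7, y ≈ -51.5 km.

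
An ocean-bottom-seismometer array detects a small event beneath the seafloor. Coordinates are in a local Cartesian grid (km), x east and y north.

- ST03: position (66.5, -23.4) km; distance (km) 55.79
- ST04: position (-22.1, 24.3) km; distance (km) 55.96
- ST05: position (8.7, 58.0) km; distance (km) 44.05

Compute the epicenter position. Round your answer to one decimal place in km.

Circle about each station: (x − 66.5)² + (y + 23.4)² = 55.79²; (x + 22.1)² + (y − 24.3)² = 55.96²; (x − 8.7)² + (y − 58.0)² = 44.05².
Subtracting the ST03 equation from the ST04 and ST05 equations removes the quadratic terms:
-177.2 x + 95.4 y = -3909.91
-115.6 x + 162.8 y = -358.00
Solving the 2×2 system: x ≈ 33.8, y ≈ 21.8 km.

(33.8, 21.8)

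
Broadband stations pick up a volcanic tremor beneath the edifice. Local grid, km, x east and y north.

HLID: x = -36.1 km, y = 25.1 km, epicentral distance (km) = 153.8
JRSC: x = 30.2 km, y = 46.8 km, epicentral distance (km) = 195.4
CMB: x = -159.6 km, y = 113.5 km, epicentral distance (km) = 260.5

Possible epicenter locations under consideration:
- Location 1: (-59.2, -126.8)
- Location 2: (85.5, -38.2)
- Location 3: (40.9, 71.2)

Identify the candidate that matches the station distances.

Location 1

For each candidate, compare |candidate − station| to the reported distance:
Location 1: residuals HLID 0.2, JRSC 0.1, CMB 0.1 → max 0.2 km
Location 2: residuals HLID 16.7, JRSC 94.0, CMB 27.7 → max 94.0 km
Location 3: residuals HLID 64.1, JRSC 168.8, CMB 55.6 → max 168.8 km
Only Location 1 has all residuals ≈ 0.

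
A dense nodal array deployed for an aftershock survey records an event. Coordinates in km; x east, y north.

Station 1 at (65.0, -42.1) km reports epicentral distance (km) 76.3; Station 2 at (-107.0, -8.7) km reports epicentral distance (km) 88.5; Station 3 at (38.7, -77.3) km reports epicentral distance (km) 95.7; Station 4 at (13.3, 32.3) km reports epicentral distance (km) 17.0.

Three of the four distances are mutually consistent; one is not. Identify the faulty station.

Solve using three stations at a time. Using Station 1, Station 3, Station 4 (subtract circle equations pairwise → linear system) gives (x, y) ≈ (14.8, 15.4).
Distances from that point to each station vs reported:
  Station 1: calculated 76.3 vs reported 76.3 → residual 0.0 km
  Station 2: calculated 124.2 vs reported 88.5 → residual 35.7 km
  Station 3: calculated 95.7 vs reported 95.7 → residual 0.0 km
  Station 4: calculated 17.0 vs reported 17.0 → residual 0.0 km
Station 1, Station 3, Station 4 are mutually consistent (residuals ≈ 0); Station 2 is off by 35.7 km.

Station 2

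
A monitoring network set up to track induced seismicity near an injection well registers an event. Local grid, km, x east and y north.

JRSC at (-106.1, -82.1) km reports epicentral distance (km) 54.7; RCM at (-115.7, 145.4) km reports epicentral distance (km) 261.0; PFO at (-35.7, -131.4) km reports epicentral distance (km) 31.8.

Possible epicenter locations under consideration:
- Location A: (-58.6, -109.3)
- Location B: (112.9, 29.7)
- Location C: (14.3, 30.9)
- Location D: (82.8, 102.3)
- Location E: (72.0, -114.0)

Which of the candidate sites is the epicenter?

For each candidate, compare |candidate − station| to the reported distance:
Location A: residuals JRSC 0.0, RCM 0.0, PFO 0.0 → max 0.0 km
Location B: residuals JRSC 191.2, RCM 4.8, PFO 187.4 → max 191.2 km
Location C: residuals JRSC 110.4, RCM 87.8, PFO 138.0 → max 138.0 km
Location D: residuals JRSC 209.3, RCM 57.9, PFO 230.2 → max 230.2 km
Location E: residuals JRSC 126.2, RCM 59.2, PFO 77.3 → max 126.2 km
Only Location A has all residuals ≈ 0.

Location A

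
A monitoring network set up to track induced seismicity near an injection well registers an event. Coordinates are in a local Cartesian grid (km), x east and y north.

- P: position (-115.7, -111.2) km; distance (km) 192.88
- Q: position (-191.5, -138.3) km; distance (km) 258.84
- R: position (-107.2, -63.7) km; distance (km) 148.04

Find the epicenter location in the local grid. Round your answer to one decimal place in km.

Circle about each station: (x + 115.7)² + (y + 111.2)² = 192.88²; (x + 191.5)² + (y + 138.3)² = 258.84²; (x + 107.2)² + (y + 63.7)² = 148.04².
Subtracting the P equation from the Q and R equations removes the quadratic terms:
-151.6 x − 54.2 y = 251.76
17.0 x + 95.0 y = 5084.45
Solving the 2×2 system: x ≈ -22.2, y ≈ 57.5 km.
Check against P (with the unrounded x, y): √((x + 115.7)²+(y + 111.2)²) = 192.87 ≈ 192.88 km. ✓

(-22.2, 57.5)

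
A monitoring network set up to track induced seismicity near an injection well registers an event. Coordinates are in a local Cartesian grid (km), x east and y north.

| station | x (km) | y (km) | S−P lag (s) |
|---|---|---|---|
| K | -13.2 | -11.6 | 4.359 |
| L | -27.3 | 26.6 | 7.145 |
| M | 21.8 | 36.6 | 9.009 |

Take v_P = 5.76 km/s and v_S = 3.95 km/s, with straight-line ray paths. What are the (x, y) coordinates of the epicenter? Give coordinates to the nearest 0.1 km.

-31.9 km east, -63.1 km north

Distance from S−P lag: d = Δt · v_P v_S / (v_P − v_S) = Δt · (5.76·3.95)/(5.76−3.95) ≈ 12.5702·Δt.
So d_K = 54.79, d_L = 89.81, d_M = 113.24 km.
Circle about each station: (x + 13.2)² + (y + 11.6)² = 54.79²; (x + 27.3)² + (y − 26.6)² = 89.81²; (x − 21.8)² + (y − 36.6)² = 113.24².
Subtracting the K equation from the L and M equations removes the quadratic terms:
-28.2 x + 76.4 y = -3919.84
70.0 x + 96.4 y = -8315.35
Solving the 2×2 system: x ≈ -31.9, y ≈ -63.1 km.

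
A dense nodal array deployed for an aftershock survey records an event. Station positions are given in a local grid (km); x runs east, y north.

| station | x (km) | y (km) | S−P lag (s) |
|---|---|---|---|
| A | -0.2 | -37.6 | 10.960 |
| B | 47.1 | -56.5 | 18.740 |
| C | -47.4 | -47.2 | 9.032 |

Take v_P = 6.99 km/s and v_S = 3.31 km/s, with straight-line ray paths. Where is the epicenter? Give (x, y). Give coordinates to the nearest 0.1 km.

Distance from S−P lag: d = Δt · v_P v_S / (v_P − v_S) = Δt · (6.99·3.31)/(6.99−3.31) ≈ 6.2872·Δt.
So d_A = 68.91, d_B = 117.82, d_C = 56.79 km.
Circle about each station: (x + 0.2)² + (y + 37.6)² = 68.91²; (x − 47.1)² + (y + 56.5)² = 117.82²; (x + 47.4)² + (y + 47.2)² = 56.79².
Subtracting pairs of circle equations eliminates x²+y² and gives linear equations (the radical axes):
94.6 x − 37.8 y = -5136.10
-94.4 x − 19.2 y = 4584.28
Solving the 2×2 system: x ≈ -50.5, y ≈ 9.5 km.

-50.5 km east, 9.5 km north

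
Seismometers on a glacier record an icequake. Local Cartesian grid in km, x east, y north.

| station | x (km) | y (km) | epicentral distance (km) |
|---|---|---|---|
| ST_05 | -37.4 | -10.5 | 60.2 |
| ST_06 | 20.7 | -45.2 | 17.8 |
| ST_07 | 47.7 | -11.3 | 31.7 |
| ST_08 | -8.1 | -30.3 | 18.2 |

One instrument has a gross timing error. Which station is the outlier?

Solve using three stations at a time. Using ST_05, ST_06, ST_07 (subtract circle equations pairwise → linear system) gives (x, y) ≈ (20.4, -27.4).
Distances from that point to each station vs reported:
  ST_05: calculated 60.2 vs reported 60.2 → residual 0.0 km
  ST_06: calculated 17.8 vs reported 17.8 → residual 0.0 km
  ST_07: calculated 31.7 vs reported 31.7 → residual 0.0 km
  ST_08: calculated 28.6 vs reported 18.2 → residual 10.4 km
ST_05, ST_06, ST_07 are mutually consistent (residuals ≈ 0); ST_08 is off by 10.4 km.

ST_08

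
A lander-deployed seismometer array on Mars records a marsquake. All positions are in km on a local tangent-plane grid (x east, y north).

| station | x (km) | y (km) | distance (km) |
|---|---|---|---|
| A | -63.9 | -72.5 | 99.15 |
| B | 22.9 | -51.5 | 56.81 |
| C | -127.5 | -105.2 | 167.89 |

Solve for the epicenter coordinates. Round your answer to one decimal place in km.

Circle about each station: (x + 63.9)² + (y + 72.5)² = 99.15²; (x − 22.9)² + (y + 51.5)² = 56.81²; (x + 127.5)² + (y + 105.2)² = 167.89².
Subtracting pairs of circle equations eliminates x²+y² and gives linear equations (the radical axes):
173.6 x + 42.0 y = 440.55
-127.2 x − 65.4 y = -372.50
Solving the 2×2 system: x ≈ 2.2, y ≈ 1.4 km.

(2.2, 1.4)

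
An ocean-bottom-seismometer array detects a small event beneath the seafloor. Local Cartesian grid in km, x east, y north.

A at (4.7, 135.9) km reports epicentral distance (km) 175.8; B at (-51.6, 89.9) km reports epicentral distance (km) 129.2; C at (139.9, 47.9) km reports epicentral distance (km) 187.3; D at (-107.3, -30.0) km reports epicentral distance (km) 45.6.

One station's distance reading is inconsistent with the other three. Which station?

Solve using three stations at a time. Using A, B, C (subtract circle equations pairwise → linear system) gives (x, y) ≈ (-27.1, -37.1).
Distances from that point to each station vs reported:
  A: calculated 175.9 vs reported 175.8 → residual 0.1 km
  B: calculated 129.3 vs reported 129.2 → residual 0.1 km
  C: calculated 187.4 vs reported 187.3 → residual 0.1 km
  D: calculated 80.5 vs reported 45.6 → residual 34.9 km
A, B, C are mutually consistent (residuals ≈ 0); D is off by 34.9 km.

D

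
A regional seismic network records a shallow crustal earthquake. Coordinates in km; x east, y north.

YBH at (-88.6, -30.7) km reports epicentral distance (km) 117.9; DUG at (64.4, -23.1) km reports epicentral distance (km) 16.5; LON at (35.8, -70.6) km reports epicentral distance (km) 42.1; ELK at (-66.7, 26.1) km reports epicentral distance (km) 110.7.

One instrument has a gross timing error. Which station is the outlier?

Solve using three stations at a time. Using YBH, LON, ELK (subtract circle equations pairwise → linear system) gives (x, y) ≈ (29.3, -29.0).
Distances from that point to each station vs reported:
  YBH: calculated 117.9 vs reported 117.9 → residual 0.0 km
  DUG: calculated 35.6 vs reported 16.5 → residual 19.1 km
  LON: calculated 42.1 vs reported 42.1 → residual 0.0 km
  ELK: calculated 110.7 vs reported 110.7 → residual 0.0 km
YBH, LON, ELK are mutually consistent (residuals ≈ 0); DUG is off by 19.1 km.

DUG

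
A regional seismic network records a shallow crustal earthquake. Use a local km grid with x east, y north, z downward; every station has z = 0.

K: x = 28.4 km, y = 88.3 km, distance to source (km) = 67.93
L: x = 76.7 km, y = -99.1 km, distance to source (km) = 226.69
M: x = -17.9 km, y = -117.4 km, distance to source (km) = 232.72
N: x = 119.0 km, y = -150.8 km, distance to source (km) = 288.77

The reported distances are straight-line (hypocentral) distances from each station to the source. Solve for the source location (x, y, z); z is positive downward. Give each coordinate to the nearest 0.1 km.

Each station gives a sphere (x−x_i)² + (y−y_i)² + z² = d_i² (stations at z=0).
Subtracting the K sphere from L and M: z² cancels, leaving linear equations in x and y:
96.6 x − 374.8 y = -39673.62
-92.6 x − 411.4 y = -44044.39
Solving: x ≈ 2.500, y ≈ 106.497 km (keep extra digits for the depth step; rounded: 2.5, 106.5).
Then from the K sphere: z² = 67.93² − (x − 28.4)² − (y − 88.3)² with x = 2.500, y = 106.497, so z ≈ 60.104 ≈ 60.1 km.

x ≈ 2.5 km, y ≈ 106.5 km, depth ≈ 60.1 km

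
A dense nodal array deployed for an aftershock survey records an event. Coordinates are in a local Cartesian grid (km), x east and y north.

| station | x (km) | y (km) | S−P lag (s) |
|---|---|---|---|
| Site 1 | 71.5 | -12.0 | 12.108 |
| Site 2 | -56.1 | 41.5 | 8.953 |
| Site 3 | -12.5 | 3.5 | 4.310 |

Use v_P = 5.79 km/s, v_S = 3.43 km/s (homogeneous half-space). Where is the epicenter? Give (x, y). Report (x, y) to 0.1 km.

Distance from S−P lag: d = Δt · v_P v_S / (v_P − v_S) = Δt · (5.79·3.43)/(5.79−3.43) ≈ 8.4151·Δt.
So d_Site 1 = 101.89, d_Site 2 = 75.34, d_Site 3 = 36.27 km.
Circle about each station: (x − 71.5)² + (y + 12.0)² = 101.89²; (x + 56.1)² + (y − 41.5)² = 75.34²; (x + 12.5)² + (y − 3.5)² = 36.27².
Subtracting pairs of circle equations eliminates x²+y² and gives linear equations (the radical axes):
-255.2 x + 107.0 y = 4318.67
-168.0 x + 31.0 y = 3978.31
Solving the 2×2 system: x ≈ -29.0, y ≈ -28.8 km.
Check against Site 1 (with the unrounded x, y): √((x − 71.5)²+(y + 12.0)²) = 101.88 ≈ 101.89 km. ✓

(-29.0, -28.8)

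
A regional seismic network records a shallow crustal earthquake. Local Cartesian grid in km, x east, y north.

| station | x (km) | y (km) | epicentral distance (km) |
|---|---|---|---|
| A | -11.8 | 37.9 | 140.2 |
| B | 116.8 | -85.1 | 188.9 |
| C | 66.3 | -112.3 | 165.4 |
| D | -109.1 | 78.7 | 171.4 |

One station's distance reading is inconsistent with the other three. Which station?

Solve using three stations at a time. Using A, B, D (subtract circle equations pairwise → linear system) gives (x, y) ≈ (-72.2, -88.8).
Distances from that point to each station vs reported:
  A: calculated 140.3 vs reported 140.2 → residual 0.1 km
  B: calculated 189.0 vs reported 188.9 → residual 0.1 km
  C: calculated 140.5 vs reported 165.4 → residual 24.9 km
  D: calculated 171.5 vs reported 171.4 → residual 0.1 km
A, B, D are mutually consistent (residuals ≈ 0); C is off by 24.9 km.

C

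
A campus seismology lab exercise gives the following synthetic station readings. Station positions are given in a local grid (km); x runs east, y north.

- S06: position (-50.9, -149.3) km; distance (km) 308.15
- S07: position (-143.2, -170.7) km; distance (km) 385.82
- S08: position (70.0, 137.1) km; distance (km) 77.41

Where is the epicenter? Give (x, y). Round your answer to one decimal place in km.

Circle about each station: (x + 50.9)² + (y + 149.3)² = 308.15²; (x + 143.2)² + (y + 170.7)² = 385.82²; (x − 70.0)² + (y − 137.1)² = 77.41².
Subtracting the S06 equation from the S07 and S08 equations removes the quadratic terms:
-184.6 x − 42.8 y = -29137.22
241.8 x + 572.8 y = 87779.22
Solving the 2×2 system: x ≈ 135.6, y ≈ 96.0 km.
Check against S06 (with the unrounded x, y): √((x + 50.9)²+(y + 149.3)²) = 308.14 ≈ 308.15 km. ✓

x ≈ 135.6 km, y ≈ 96.0 km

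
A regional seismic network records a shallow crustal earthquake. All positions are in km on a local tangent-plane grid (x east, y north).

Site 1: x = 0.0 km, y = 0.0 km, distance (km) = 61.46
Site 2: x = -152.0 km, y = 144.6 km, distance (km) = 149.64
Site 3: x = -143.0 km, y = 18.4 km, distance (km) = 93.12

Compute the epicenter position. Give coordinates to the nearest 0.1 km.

Circle about each station: x² + y² = 61.46²; (x + 152.0)² + (y − 144.6)² = 149.64²; (x + 143.0)² + (y − 18.4)² = 93.12².
Subtracting pairs of circle equations eliminates x²+y² and gives linear equations (the radical axes):
-304.0 x + 289.2 y = 25398.36
-286.0 x + 36.8 y = 15893.56
Solving the 2×2 system: x ≈ -51.2, y ≈ 34.0 km.

-51.2 km east, 34.0 km north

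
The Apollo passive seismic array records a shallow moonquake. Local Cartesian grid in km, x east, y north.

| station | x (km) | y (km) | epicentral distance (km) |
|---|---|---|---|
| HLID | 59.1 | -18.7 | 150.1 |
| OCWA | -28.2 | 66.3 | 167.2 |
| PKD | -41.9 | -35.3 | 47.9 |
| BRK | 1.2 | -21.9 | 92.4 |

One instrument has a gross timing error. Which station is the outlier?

Solve using three stations at a time. Using HLID, PKD, BRK (subtract circle equations pairwise → linear system) gives (x, y) ≈ (-89.7, -38.6).
Distances from that point to each station vs reported:
  HLID: calculated 150.1 vs reported 150.1 → residual 0.0 km
  OCWA: calculated 121.6 vs reported 167.2 → residual 45.6 km
  PKD: calculated 47.9 vs reported 47.9 → residual 0.0 km
  BRK: calculated 92.4 vs reported 92.4 → residual 0.0 km
HLID, PKD, BRK are mutually consistent (residuals ≈ 0); OCWA is off by 45.6 km.

OCWA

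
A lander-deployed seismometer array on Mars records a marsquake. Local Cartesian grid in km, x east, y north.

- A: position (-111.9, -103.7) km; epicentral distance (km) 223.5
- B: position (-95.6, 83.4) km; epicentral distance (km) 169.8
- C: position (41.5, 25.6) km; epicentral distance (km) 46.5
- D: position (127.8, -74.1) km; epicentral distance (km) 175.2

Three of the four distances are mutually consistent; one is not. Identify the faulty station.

B

Solve using three stations at a time. Using A, C, D (subtract circle equations pairwise → linear system) gives (x, y) ≈ (28.5, 70.2).
Distances from that point to each station vs reported:
  A: calculated 223.5 vs reported 223.5 → residual 0.0 km
  B: calculated 124.8 vs reported 169.8 → residual 45.0 km
  C: calculated 46.5 vs reported 46.5 → residual 0.0 km
  D: calculated 175.2 vs reported 175.2 → residual 0.0 km
A, C, D are mutually consistent (residuals ≈ 0); B is off by 45.0 km.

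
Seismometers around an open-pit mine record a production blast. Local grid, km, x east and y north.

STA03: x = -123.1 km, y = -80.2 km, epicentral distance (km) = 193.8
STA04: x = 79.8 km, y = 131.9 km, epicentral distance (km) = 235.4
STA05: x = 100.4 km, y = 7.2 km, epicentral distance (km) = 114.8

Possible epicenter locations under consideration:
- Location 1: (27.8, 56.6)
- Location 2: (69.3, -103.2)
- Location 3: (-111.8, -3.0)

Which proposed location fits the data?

For each candidate, compare |candidate − station| to the reported distance:
Location 1: residuals STA03 9.9, STA04 143.9, STA05 27.0 → max 143.9 km
Location 2: residuals STA03 0.0, STA04 0.1, STA05 0.1 → max 0.1 km
Location 3: residuals STA03 115.8, STA04 1.1, STA05 97.6 → max 115.8 km
Only Location 2 has all residuals ≈ 0.

Location 2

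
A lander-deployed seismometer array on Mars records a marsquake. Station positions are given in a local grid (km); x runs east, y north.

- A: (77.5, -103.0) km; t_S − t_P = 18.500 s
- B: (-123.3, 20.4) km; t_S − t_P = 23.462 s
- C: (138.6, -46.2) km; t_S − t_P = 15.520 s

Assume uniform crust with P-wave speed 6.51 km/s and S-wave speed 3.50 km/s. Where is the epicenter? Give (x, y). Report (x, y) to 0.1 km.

(53.7, 35.0)

Distance from S−P lag: d = Δt · v_P v_S / (v_P − v_S) = Δt · (6.51·3.50)/(6.51−3.50) ≈ 7.5698·Δt.
So d_A = 140.04, d_B = 177.60, d_C = 117.48 km.
Circle about each station: (x − 77.5)² + (y + 103.0)² = 140.04²; (x + 123.3)² + (y − 20.4)² = 177.60²; (x − 138.6)² + (y + 46.2)² = 117.48².
Subtracting the A equation from the B and C equations removes the quadratic terms:
-401.6 x + 246.8 y = -12926.76
122.2 x + 113.6 y = 10538.80
Solving the 2×2 system: x ≈ 53.7, y ≈ 35.0 km.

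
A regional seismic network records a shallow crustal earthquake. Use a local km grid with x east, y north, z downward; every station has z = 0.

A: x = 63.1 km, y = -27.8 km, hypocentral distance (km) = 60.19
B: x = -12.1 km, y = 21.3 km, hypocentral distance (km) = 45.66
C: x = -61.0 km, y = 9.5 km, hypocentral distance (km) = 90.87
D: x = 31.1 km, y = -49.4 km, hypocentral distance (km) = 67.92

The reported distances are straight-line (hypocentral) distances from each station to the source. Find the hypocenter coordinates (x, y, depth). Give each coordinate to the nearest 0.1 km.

x ≈ 26.8 km, y ≈ 14.4 km, depth ≈ 22.9 km

Each station gives a sphere (x−x_i)² + (y−y_i)² + z² = d_i² (stations at z=0).
Subtracting the A sphere from B and C: z² cancels, leaving linear equations in x and y:
-150.4 x + 98.2 y = -2616.35
-248.2 x + 74.6 y = -5577.72
Solving: x ≈ 26.803, y ≈ 14.408 km (keep extra digits for the depth step; rounded: 26.8, 14.4).
Then from the A sphere: z² = 60.19² − (x − 63.1)² − (y + 27.8)² with x = 26.803, y = 14.408, so z ≈ 22.888 ≈ 22.9 km.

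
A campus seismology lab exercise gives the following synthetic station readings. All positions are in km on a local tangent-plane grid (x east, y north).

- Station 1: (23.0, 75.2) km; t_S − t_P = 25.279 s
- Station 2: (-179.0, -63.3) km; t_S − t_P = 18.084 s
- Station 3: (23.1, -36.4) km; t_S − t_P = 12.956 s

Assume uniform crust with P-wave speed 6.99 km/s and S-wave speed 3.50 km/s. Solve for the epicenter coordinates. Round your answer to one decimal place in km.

-54.0 km east, -84.4 km north

Distance from S−P lag: d = Δt · v_P v_S / (v_P − v_S) = Δt · (6.99·3.50)/(6.99−3.50) ≈ 7.0100·Δt.
So d_Station 1 = 177.21, d_Station 2 = 126.77, d_Station 3 = 90.82 km.
Circle about each station: (x − 23.0)² + (y − 75.2)² = 177.21²; (x + 179.0)² + (y + 63.3)² = 126.77²; (x − 23.1)² + (y + 36.4)² = 90.82².
Subtracting the Station 1 equation from the Station 2 and Station 3 equations removes the quadratic terms:
-404.0 x − 277.0 y = 45196.60
0.2 x − 223.2 y = 18829.64
Solving the 2×2 system: x ≈ -54.0, y ≈ -84.4 km.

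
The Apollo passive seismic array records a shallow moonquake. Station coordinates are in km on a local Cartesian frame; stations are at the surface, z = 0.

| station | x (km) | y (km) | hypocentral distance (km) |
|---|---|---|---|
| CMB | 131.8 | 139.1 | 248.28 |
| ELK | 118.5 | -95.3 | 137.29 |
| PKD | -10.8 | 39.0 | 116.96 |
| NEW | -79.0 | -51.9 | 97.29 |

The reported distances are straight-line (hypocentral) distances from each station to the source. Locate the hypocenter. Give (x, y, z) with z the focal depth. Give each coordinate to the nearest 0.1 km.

Each station gives a sphere (x−x_i)² + (y−y_i)² + z² = d_i² (stations at z=0).
Subtracting the CMB sphere from ELK and PKD: z² cancels, leaving linear equations in x and y:
-26.6 x − 468.8 y = 29198.70
-285.2 x − 200.2 y = 12880.91
Solving: x ≈ -1.503, y ≈ -62.199 km (keep extra digits for the depth step; rounded: -1.5, -62.2).
Then from the CMB sphere: z² = 248.28² − (x − 131.8)² − (y − 139.1)² with x = -1.503, y = -62.199, so z ≈ 57.896 ≈ 57.9 km.

(-1.5, -62.2, 57.9)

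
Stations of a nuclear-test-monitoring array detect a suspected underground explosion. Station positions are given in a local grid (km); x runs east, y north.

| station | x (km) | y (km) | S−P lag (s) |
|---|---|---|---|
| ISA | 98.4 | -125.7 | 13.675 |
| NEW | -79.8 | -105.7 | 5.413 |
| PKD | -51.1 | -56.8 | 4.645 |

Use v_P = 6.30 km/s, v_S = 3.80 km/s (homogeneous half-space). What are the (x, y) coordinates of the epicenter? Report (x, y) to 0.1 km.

-29.0 km east, -95.4 km north

Distance from S−P lag: d = Δt · v_P v_S / (v_P − v_S) = Δt · (6.30·3.80)/(6.30−3.80) ≈ 9.5760·Δt.
So d_ISA = 130.95, d_NEW = 51.83, d_PKD = 44.48 km.
Circle about each station: (x − 98.4)² + (y + 125.7)² = 130.95²; (x + 79.8)² + (y + 105.7)² = 51.83²; (x + 51.1)² + (y + 56.8)² = 44.48².
Subtracting the ISA equation from the NEW and PKD equations removes the quadratic terms:
-356.4 x + 40.0 y = 6519.03
-299.0 x + 137.8 y = -4476.17
Solving the 2×2 system: x ≈ -29.0, y ≈ -95.4 km.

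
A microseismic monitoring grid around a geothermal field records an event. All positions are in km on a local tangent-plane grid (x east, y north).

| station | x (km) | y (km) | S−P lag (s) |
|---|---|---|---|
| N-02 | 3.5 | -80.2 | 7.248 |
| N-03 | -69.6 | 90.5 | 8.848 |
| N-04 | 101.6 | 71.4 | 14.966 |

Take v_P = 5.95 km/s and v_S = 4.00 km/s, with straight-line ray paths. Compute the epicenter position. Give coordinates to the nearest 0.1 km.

Distance from S−P lag: d = Δt · v_P v_S / (v_P − v_S) = Δt · (5.95·4.00)/(5.95−4.00) ≈ 12.2051·Δt.
So d_N-02 = 88.46, d_N-03 = 107.99, d_N-04 = 182.66 km.
Circle about each station: (x − 3.5)² + (y + 80.2)² = 88.46²; (x + 69.6)² + (y − 90.5)² = 107.99²; (x − 101.6)² + (y − 71.4)² = 182.66².
Subtracting pairs of circle equations eliminates x²+y² and gives linear equations (the radical axes):
-146.2 x + 341.4 y = 2753.45
196.2 x + 303.2 y = -16563.27
Solving the 2×2 system: x ≈ -58.3, y ≈ -16.9 km.

-58.3 km east, -16.9 km north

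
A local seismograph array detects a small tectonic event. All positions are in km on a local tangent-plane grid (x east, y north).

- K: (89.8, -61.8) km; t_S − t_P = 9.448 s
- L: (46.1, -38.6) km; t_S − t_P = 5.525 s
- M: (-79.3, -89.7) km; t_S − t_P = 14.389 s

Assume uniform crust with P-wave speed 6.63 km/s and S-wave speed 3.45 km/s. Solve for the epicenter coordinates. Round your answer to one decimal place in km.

x ≈ 22.4 km, y ≈ -70.5 km

Distance from S−P lag: d = Δt · v_P v_S / (v_P − v_S) = Δt · (6.63·3.45)/(6.63−3.45) ≈ 7.1929·Δt.
So d_K = 67.96, d_L = 39.74, d_M = 103.50 km.
Circle about each station: (x − 89.8)² + (y + 61.8)² = 67.96²; (x − 46.1)² + (y + 38.6)² = 39.74²; (x + 79.3)² + (y + 89.7)² = 103.50².
Subtracting pairs of circle equations eliminates x²+y² and gives linear equations (the radical axes):
-87.4 x + 46.4 y = -5228.82
-338.2 x − 55.8 y = -3642.39
Solving the 2×2 system: x ≈ 22.4, y ≈ -70.5 km.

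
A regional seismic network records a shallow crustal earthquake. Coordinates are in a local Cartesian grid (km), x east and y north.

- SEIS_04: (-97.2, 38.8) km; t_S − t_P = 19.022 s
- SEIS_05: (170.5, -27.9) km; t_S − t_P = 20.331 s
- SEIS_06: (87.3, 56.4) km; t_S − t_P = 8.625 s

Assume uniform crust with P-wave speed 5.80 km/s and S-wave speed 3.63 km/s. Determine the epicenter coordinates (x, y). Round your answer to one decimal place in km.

Distance from S−P lag: d = Δt · v_P v_S / (v_P − v_S) = Δt · (5.80·3.63)/(5.80−3.63) ≈ 9.7023·Δt.
So d_SEIS_04 = 184.56, d_SEIS_05 = 197.26, d_SEIS_06 = 83.68 km.
Circle about each station: (x + 97.2)² + (y − 38.8)² = 184.56²; (x − 170.5)² + (y + 27.9)² = 197.26²; (x − 87.3)² + (y − 56.4)² = 83.68².
Subtracting pairs of circle equations eliminates x²+y² and gives linear equations (the radical axes):
535.4 x − 133.4 y = 14046.27
369.0 x + 35.2 y = 26909.02
Solving the 2×2 system: x ≈ 60.0, y ≈ 135.5 km.

60.0 km east, 135.5 km north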